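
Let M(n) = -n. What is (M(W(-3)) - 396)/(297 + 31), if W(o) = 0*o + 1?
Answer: -397/328 ≈ -1.2104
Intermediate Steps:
W(o) = 1 (W(o) = 0 + 1 = 1)
(M(W(-3)) - 396)/(297 + 31) = (-1*1 - 396)/(297 + 31) = (-1 - 396)/328 = -397*1/328 = -397/328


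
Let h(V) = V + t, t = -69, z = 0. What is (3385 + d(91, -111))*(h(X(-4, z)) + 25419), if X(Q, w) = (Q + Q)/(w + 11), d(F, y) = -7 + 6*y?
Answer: 756219504/11 ≈ 6.8747e+7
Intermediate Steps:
X(Q, w) = 2*Q/(11 + w) (X(Q, w) = (2*Q)/(11 + w) = 2*Q/(11 + w))
h(V) = -69 + V (h(V) = V - 69 = -69 + V)
(3385 + d(91, -111))*(h(X(-4, z)) + 25419) = (3385 + (-7 + 6*(-111)))*((-69 + 2*(-4)/(11 + 0)) + 25419) = (3385 + (-7 - 666))*((-69 + 2*(-4)/11) + 25419) = (3385 - 673)*((-69 + 2*(-4)*(1/11)) + 25419) = 2712*((-69 - 8/11) + 25419) = 2712*(-767/11 + 25419) = 2712*(278842/11) = 756219504/11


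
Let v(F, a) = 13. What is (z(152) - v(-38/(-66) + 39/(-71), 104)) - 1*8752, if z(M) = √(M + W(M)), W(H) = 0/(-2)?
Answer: -8765 + 2*√38 ≈ -8752.7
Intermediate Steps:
W(H) = 0 (W(H) = 0*(-½) = 0)
z(M) = √M (z(M) = √(M + 0) = √M)
(z(152) - v(-38/(-66) + 39/(-71), 104)) - 1*8752 = (√152 - 1*13) - 1*8752 = (2*√38 - 13) - 8752 = (-13 + 2*√38) - 8752 = -8765 + 2*√38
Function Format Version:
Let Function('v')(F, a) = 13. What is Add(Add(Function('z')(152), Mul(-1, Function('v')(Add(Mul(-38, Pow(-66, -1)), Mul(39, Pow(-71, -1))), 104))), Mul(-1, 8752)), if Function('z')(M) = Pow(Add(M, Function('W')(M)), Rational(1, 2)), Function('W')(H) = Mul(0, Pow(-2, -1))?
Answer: Add(-8765, Mul(2, Pow(38, Rational(1, 2)))) ≈ -8752.7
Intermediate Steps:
Function('W')(H) = 0 (Function('W')(H) = Mul(0, Rational(-1, 2)) = 0)
Function('z')(M) = Pow(M, Rational(1, 2)) (Function('z')(M) = Pow(Add(M, 0), Rational(1, 2)) = Pow(M, Rational(1, 2)))
Add(Add(Function('z')(152), Mul(-1, Function('v')(Add(Mul(-38, Pow(-66, -1)), Mul(39, Pow(-71, -1))), 104))), Mul(-1, 8752)) = Add(Add(Pow(152, Rational(1, 2)), Mul(-1, 13)), Mul(-1, 8752)) = Add(Add(Mul(2, Pow(38, Rational(1, 2))), -13), -8752) = Add(Add(-13, Mul(2, Pow(38, Rational(1, 2)))), -8752) = Add(-8765, Mul(2, Pow(38, Rational(1, 2))))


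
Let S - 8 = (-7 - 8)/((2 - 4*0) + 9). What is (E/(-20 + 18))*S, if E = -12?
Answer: 438/11 ≈ 39.818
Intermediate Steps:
S = 73/11 (S = 8 + (-7 - 8)/((2 - 4*0) + 9) = 8 - 15/((2 + 0) + 9) = 8 - 15/(2 + 9) = 8 - 15/11 = 73/11 ≈ 6.6364)
(E/(-20 + 18))*S = (-12/(-20 + 18))*(73/11) = (-12/(-2))*(73/11) = -½*(-12)*(73/11) = 6*(73/11) = 438/11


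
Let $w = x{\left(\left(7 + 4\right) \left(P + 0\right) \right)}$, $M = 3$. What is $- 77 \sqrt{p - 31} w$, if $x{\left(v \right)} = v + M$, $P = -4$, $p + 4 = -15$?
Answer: $15785 i \sqrt{2} \approx 22323.0 i$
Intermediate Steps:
$p = -19$ ($p = -4 - 15 = -19$)
$x{\left(v \right)} = 3 + v$ ($x{\left(v \right)} = v + 3 = 3 + v$)
$w = -41$ ($w = 3 + \left(7 + 4\right) \left(-4 + 0\right) = 3 + 11 \left(-4\right) = 3 - 44 = -41$)
$- 77 \sqrt{p - 31} w = - 77 \sqrt{-19 - 31} \left(-41\right) = - 77 \sqrt{-50} \left(-41\right) = - 77 \cdot 5 i \sqrt{2} \left(-41\right) = - 385 i \sqrt{2} \left(-41\right) = 15785 i \sqrt{2}$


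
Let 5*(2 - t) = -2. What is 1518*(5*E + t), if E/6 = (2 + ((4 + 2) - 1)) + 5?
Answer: 2750616/5 ≈ 5.5012e+5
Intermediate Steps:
t = 12/5 (t = 2 - ⅕*(-2) = 2 + ⅖ = 12/5 ≈ 2.4000)
E = 72 (E = 6*((2 + ((4 + 2) - 1)) + 5) = 6*((2 + (6 - 1)) + 5) = 6*((2 + 5) + 5) = 6*(7 + 5) = 6*12 = 72)
1518*(5*E + t) = 1518*(5*72 + 12/5) = 1518*(360 + 12/5) = 1518*(1812/5) = 2750616/5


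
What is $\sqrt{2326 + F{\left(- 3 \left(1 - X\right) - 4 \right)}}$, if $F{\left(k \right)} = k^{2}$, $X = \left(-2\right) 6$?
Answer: $5 \sqrt{167} \approx 64.614$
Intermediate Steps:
$X = -12$
$\sqrt{2326 + F{\left(- 3 \left(1 - X\right) - 4 \right)}} = \sqrt{2326 + \left(- 3 \left(1 - -12\right) - 4\right)^{2}} = \sqrt{2326 + \left(- 3 \left(1 + 12\right) - 4\right)^{2}} = \sqrt{2326 + \left(\left(-3\right) 13 - 4\right)^{2}} = \sqrt{2326 + \left(-39 - 4\right)^{2}} = \sqrt{2326 + \left(-43\right)^{2}} = \sqrt{2326 + 1849} = \sqrt{4175} = 5 \sqrt{167}$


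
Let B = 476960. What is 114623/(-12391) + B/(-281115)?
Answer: -7626451201/696659193 ≈ -10.947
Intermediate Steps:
114623/(-12391) + B/(-281115) = 114623/(-12391) + 476960/(-281115) = 114623*(-1/12391) + 476960*(-1/281115) = -114623/12391 - 95392/56223 = -7626451201/696659193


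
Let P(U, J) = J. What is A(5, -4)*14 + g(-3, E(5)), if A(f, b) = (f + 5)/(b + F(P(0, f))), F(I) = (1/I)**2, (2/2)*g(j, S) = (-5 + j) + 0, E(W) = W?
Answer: -4292/99 ≈ -43.354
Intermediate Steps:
g(j, S) = -5 + j (g(j, S) = (-5 + j) + 0 = -5 + j)
F(I) = I**(-2)
A(f, b) = (5 + f)/(b + f**(-2)) (A(f, b) = (f + 5)/(b + f**(-2)) = (5 + f)/(b + f**(-2)))
A(5, -4)*14 + g(-3, E(5)) = (5**2*(5 + 5)/(1 - 4*5**2))*14 + (-5 - 3) = (25*10/(1 - 4*25))*14 - 8 = (25*10/(1 - 100))*14 - 8 = (25*10/(-99))*14 - 8 = (25*(-1/99)*10)*14 - 8 = -250/99*14 - 8 = -3500/99 - 8 = -4292/99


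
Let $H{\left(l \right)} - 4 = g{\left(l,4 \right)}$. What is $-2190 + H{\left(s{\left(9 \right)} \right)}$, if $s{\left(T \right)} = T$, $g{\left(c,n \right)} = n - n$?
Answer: $-2186$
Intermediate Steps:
$g{\left(c,n \right)} = 0$
$H{\left(l \right)} = 4$ ($H{\left(l \right)} = 4 + 0 = 4$)
$-2190 + H{\left(s{\left(9 \right)} \right)} = -2190 + 4 = -2186$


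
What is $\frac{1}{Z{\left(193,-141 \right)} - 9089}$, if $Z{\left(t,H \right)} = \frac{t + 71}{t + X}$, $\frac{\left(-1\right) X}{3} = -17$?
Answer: $- \frac{61}{554363} \approx -0.00011004$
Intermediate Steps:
$X = 51$ ($X = \left(-3\right) \left(-17\right) = 51$)
$Z{\left(t,H \right)} = \frac{71 + t}{51 + t}$ ($Z{\left(t,H \right)} = \frac{t + 71}{t + 51} = \frac{71 + t}{51 + t}$)
$\frac{1}{Z{\left(193,-141 \right)} - 9089} = \frac{1}{\frac{71 + 193}{51 + 193} - 9089} = \frac{1}{\frac{1}{244} \cdot 264 - 9089} = \frac{1}{\frac{66}{61} - 9089} = \frac{1}{- \frac{554363}{61}} = - \frac{61}{554363}$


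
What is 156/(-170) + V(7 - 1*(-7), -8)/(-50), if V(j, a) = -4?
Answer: -356/425 ≈ -0.83765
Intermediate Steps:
156/(-170) + V(7 - 1*(-7), -8)/(-50) = 156/(-170) - 4/(-50) = 156*(-1/170) - 4*(-1/50) = -78/85 + 2/25 = -356/425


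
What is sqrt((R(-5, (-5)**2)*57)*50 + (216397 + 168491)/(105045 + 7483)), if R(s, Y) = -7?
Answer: I*sqrt(3946477772874)/14066 ≈ 141.23*I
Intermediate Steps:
sqrt((R(-5, (-5)**2)*57)*50 + (216397 + 168491)/(105045 + 7483)) = sqrt(-7*57*50 + (216397 + 168491)/(105045 + 7483)) = sqrt(-399*50 + 384888/112528) = sqrt(-19950 + 384888*(1/112528)) = sqrt(-19950 + 48111/14066) = sqrt(-280568589/14066) = I*sqrt(3946477772874)/14066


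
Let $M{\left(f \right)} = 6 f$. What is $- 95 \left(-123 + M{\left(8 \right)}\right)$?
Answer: $7125$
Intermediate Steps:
$- 95 \left(-123 + M{\left(8 \right)}\right) = - 95 \left(-123 + 6 \cdot 8\right) = - 95 \left(-123 + 48\right) = \left(-95\right) \left(-75\right) = 7125$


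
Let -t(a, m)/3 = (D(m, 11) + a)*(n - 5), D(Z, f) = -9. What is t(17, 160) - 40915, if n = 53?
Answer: -42067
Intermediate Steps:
t(a, m) = 1296 - 144*a (t(a, m) = -3*(-9 + a)*(53 - 5) = -3*(-9 + a)*48 = -3*(-432 + 48*a) = 1296 - 144*a)
t(17, 160) - 40915 = (1296 - 144*17) - 40915 = (1296 - 2448) - 40915 = -1152 - 40915 = -42067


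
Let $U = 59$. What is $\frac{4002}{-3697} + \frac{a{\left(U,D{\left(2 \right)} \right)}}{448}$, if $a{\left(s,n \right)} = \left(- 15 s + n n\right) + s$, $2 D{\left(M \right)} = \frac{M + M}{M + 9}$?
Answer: $- \frac{293212995}{100203488} \approx -2.9262$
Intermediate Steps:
$D{\left(M \right)} = \frac{M}{9 + M}$ ($D{\left(M \right)} = \frac{\left(M + M\right) \frac{1}{M + 9}}{2} = \frac{2 M \frac{1}{9 + M}}{2} = \frac{M}{9 + M}$)
$a{\left(s,n \right)} = n^{2} - 14 s$ ($a{\left(s,n \right)} = \left(- 15 s + n^{2}\right) + s = \left(n^{2} - 15 s\right) + s = n^{2} - 14 s$)
$\frac{4002}{-3697} + \frac{a{\left(U,D{\left(2 \right)} \right)}}{448} = \frac{4002}{-3697} + \frac{\left(\frac{2}{9 + 2}\right)^{2} - 826}{448} = 4002 \left(- \frac{1}{3697}\right) + \left(\left(\frac{2}{11}\right)^{2} - 826\right) \frac{1}{448} = - \frac{4002}{3697} + \left(\left(2 \cdot \frac{1}{11}\right)^{2} - 826\right) \frac{1}{448} = - \frac{4002}{3697} + \left(\left(\frac{2}{11}\right)^{2} - 826\right) \frac{1}{448} = - \frac{4002}{3697} + \left(\frac{4}{121} - 826\right) \frac{1}{448} = - \frac{4002}{3697} - \frac{49971}{27104} = - \frac{293212995}{100203488}$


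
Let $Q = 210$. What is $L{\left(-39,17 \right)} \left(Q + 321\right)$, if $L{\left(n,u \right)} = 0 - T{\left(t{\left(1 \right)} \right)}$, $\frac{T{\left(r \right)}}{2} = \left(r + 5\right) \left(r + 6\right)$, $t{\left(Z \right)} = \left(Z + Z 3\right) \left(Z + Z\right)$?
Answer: $-193284$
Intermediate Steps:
$t{\left(Z \right)} = 8 Z^{2}$ ($t{\left(Z \right)} = \left(Z + 3 Z\right) 2 Z = 4 Z 2 Z = 8 Z^{2}$)
$T{\left(r \right)} = 2 \left(5 + r\right) \left(6 + r\right)$ ($T{\left(r \right)} = 2 \left(r + 5\right) \left(r + 6\right) = 2 \left(5 + r\right) \left(6 + r\right)$)
$L{\left(n,u \right)} = -364$ ($L{\left(n,u \right)} = 0 - \left(60 + 2 \left(8 \cdot 1^{2}\right)^{2} + 22 \cdot 8 \cdot 1^{2}\right) = 0 - \left(60 + 2 \left(8 \cdot 1\right)^{2} + 22 \cdot 8 \cdot 1\right) = 0 - \left(60 + 2 \cdot 8^{2} + 22 \cdot 8\right) = 0 - \left(60 + 2 \cdot 64 + 176\right) = 0 - \left(60 + 128 + 176\right) = 0 - 364 = -364$)
$L{\left(-39,17 \right)} \left(Q + 321\right) = - 364 \left(210 + 321\right) = \left(-364\right) 531 = -193284$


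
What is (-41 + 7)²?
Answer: 1156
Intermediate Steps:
(-41 + 7)² = (-34)² = 1156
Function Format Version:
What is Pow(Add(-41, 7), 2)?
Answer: 1156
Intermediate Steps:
Pow(Add(-41, 7), 2) = Pow(-34, 2) = 1156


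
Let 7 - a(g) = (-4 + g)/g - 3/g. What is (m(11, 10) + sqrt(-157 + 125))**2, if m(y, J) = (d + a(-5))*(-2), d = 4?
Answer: 6596/25 - 688*I*sqrt(2)/5 ≈ 263.84 - 194.6*I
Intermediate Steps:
a(g) = 7 + 3/g - (-4 + g)/g (a(g) = 7 - ((-4 + g)/g - 3/g) = 7 - (-3/g + (-4 + g)/g) = 7 + (3/g - (-4 + g)/g) = 7 + 3/g - (-4 + g)/g)
m(y, J) = -86/5 (m(y, J) = (4 + (6 + 7/(-5)))*(-2) = (4 + (6 + 7*(-1/5)))*(-2) = (4 + (6 - 7/5))*(-2) = (4 + 23/5)*(-2) = (43/5)*(-2) = -86/5)
(m(11, 10) + sqrt(-157 + 125))**2 = (-86/5 + sqrt(-157 + 125))**2 = (-86/5 + sqrt(-32))**2 = (-86/5 + 4*I*sqrt(2))**2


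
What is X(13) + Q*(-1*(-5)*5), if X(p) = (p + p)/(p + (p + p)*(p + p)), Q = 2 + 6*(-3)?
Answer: -21198/53 ≈ -399.96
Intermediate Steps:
Q = -16 (Q = 2 - 18 = -16)
X(p) = 2*p/(p + 4*p²) (X(p) = (2*p)/(p + (2*p)*(2*p)) = (2*p)/(p + 4*p²) = 2*p/(p + 4*p²))
X(13) + Q*(-1*(-5)*5) = 2/(1 + 4*13) - 16*(-1*(-5))*5 = 2/(1 + 52) - 80*5 = 2/53 - 16*25 = 2*(1/53) - 400 = 2/53 - 400 = -21198/53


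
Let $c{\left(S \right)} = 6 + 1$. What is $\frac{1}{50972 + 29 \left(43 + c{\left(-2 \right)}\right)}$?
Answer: $\frac{1}{52422} \approx 1.9076 \cdot 10^{-5}$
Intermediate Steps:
$c{\left(S \right)} = 7$
$\frac{1}{50972 + 29 \left(43 + c{\left(-2 \right)}\right)} = \frac{1}{50972 + 29 \left(43 + 7\right)} = \frac{1}{50972 + 29 \cdot 50} = \frac{1}{50972 + 1450} = \frac{1}{52422}$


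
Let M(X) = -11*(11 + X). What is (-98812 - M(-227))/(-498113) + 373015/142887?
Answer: 200262070451/71173872231 ≈ 2.8137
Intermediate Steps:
M(X) = -121 - 11*X
(-98812 - M(-227))/(-498113) + 373015/142887 = (-98812 - (-121 - 11*(-227)))/(-498113) + 373015/142887 = (-98812 - (-121 + 2497))*(-1/498113) + 373015*(1/142887) = (-98812 - 1*2376)*(-1/498113) + 373015/142887 = (-98812 - 2376)*(-1/498113) + 373015/142887 = -101188*(-1/498113) + 373015/142887 = 101188/498113 + 373015/142887 = 200262070451/71173872231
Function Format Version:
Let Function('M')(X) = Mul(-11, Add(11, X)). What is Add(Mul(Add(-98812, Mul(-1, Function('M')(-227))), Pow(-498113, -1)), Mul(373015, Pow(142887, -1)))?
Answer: Rational(200262070451, 71173872231) ≈ 2.8137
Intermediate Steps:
Function('M')(X) = Add(-121, Mul(-11, X))
Add(Mul(Add(-98812, Mul(-1, Function('M')(-227))), Pow(-498113, -1)), Mul(373015, Pow(142887, -1))) = Add(Mul(Add(-98812, Mul(-1, Add(-121, Mul(-11, -227)))), Pow(-498113, -1)), Mul(373015, Pow(142887, -1))) = Add(Mul(Add(-98812, Mul(-1, Add(-121, 2497))), Rational(-1, 498113)), Mul(373015, Rational(1, 142887))) = Add(Mul(Add(-98812, Mul(-1, 2376)), Rational(-1, 498113)), Rational(373015, 142887)) = Add(Mul(Add(-98812, -2376), Rational(-1, 498113)), Rational(373015, 142887)) = Add(Mul(-101188, Rational(-1, 498113)), Rational(373015, 142887)) = Add(Rational(101188, 498113), Rational(373015, 142887)) = Rational(200262070451, 71173872231)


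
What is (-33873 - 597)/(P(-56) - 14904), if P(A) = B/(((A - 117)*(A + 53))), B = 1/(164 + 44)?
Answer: 3721105440/1608916607 ≈ 2.3128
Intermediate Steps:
B = 1/208 ≈ 0.0048077
P(A) = 1/(208*(-117 + A)*(53 + A)) (P(A) = 1/(208*(((A - 117)*(A + 53)))) = 1/(208*(((-117 + A)*(53 + A)))) = (1/((-117 + A)*(53 + A)))/208 = 1/(208*(-117 + A)*(53 + A)))
(-33873 - 597)/(P(-56) - 14904) = (-33873 - 597)/(1/(208*(-6201 + (-56)² - 64*(-56))) - 14904) = -34470/(1/(208*(-6201 + 3136 + 3584)) - 14904) = -34470/((1/208)/519 - 14904) = -34470/((1/208)*(1/519) - 14904) = -34470/(1/107952 - 14904) = -34470/(-1608916607/107952) = -34470*(-107952/1608916607) = 3721105440/1608916607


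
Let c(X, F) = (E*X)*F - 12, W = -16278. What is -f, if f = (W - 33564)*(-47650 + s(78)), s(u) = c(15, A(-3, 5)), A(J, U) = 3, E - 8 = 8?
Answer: -2339683164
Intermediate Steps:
E = 16 (E = 8 + 8 = 16)
c(X, F) = -12 + 16*F*X (c(X, F) = (16*X)*F - 12 = 16*F*X - 12 = -12 + 16*F*X)
s(u) = 708 (s(u) = -12 + 16*3*15 = -12 + 720 = 708)
f = 2339683164 (f = (-16278 - 33564)*(-47650 + 708) = -49842*(-46942) = 2339683164)
-f = -1*2339683164 = -2339683164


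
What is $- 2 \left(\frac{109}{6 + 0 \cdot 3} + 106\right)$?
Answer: $- \frac{745}{3} \approx -248.33$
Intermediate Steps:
$- 2 \left(\frac{109}{6 + 0 \cdot 3} + 106\right) = - 2 \left(\frac{109}{6 + 0} + 106\right) = - 2 \left(\frac{109}{6} + 106\right) = \left(-2\right) \frac{745}{6} = - \frac{745}{3}$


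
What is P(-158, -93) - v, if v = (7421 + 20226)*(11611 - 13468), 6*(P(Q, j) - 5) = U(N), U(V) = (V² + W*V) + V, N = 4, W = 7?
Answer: 51340492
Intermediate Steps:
U(V) = V² + 8*V (U(V) = (V² + 7*V) + V = V² + 8*V)
P(Q, j) = 13 (P(Q, j) = 5 + (4*(8 + 4))/6 = 5 + (4*12)/6 = 5 + (⅙)*48 = 5 + 8 = 13)
v = -51340479 (v = 27647*(-1857) = -51340479)
P(-158, -93) - v = 13 - 1*(-51340479) = 13 + 51340479 = 51340492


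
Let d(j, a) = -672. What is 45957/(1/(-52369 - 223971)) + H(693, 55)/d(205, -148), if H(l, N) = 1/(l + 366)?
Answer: -9037756939962241/711648 ≈ -1.2700e+10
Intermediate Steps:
H(l, N) = 1/(366 + l)
45957/(1/(-52369 - 223971)) + H(693, 55)/d(205, -148) = 45957/(1/(-52369 - 223971)) + 1/((366 + 693)*(-672)) = 45957/(1/(-276340)) - 1/672/1059 = 45957/(-1/276340) + (1/1059)*(-1/672) = 45957*(-276340) - 1/711648 = -12699757380 - 1/711648 = -9037756939962241/711648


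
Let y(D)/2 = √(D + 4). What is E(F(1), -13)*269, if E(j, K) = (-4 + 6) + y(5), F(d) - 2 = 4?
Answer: 2152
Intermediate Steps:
y(D) = 2*√(4 + D) (y(D) = 2*√(D + 4) = 2*√(4 + D))
F(d) = 6 (F(d) = 2 + 4 = 6)
E(j, K) = 8 (E(j, K) = (-4 + 6) + 2*√(4 + 5) = 2 + 2*√9 = 2 + 2*3 = 2 + 6 = 8)
E(F(1), -13)*269 = 8*269 = 2152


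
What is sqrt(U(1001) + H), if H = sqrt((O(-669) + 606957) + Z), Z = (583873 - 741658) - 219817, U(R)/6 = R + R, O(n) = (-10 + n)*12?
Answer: sqrt(12012 + sqrt(221207)) ≈ 111.72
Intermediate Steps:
O(n) = -120 + 12*n
U(R) = 12*R (U(R) = 6*(R + R) = 6*(2*R) = 12*R)
Z = -377602 (Z = -157785 - 219817 = -377602)
H = sqrt(221207) (H = sqrt(((-120 + 12*(-669)) + 606957) - 377602) = sqrt(((-120 - 8028) + 606957) - 377602) = sqrt((-8148 + 606957) - 377602) = sqrt(598809 - 377602) = sqrt(221207) ≈ 470.33)
sqrt(U(1001) + H) = sqrt(12*1001 + sqrt(221207)) = sqrt(12012 + sqrt(221207))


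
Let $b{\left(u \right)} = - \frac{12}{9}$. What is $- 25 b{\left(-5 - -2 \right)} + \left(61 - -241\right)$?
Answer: $\frac{1006}{3} \approx 335.33$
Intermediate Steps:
$b{\left(u \right)} = - \frac{4}{3}$ ($b{\left(u \right)} = \left(-12\right) \frac{1}{9} = - \frac{4}{3}$)
$- 25 b{\left(-5 - -2 \right)} + \left(61 - -241\right) = \left(-25\right) \left(- \frac{4}{3}\right) + \left(61 - -241\right) = \frac{100}{3} + \left(61 + 241\right) = \frac{100}{3} + 302 = \frac{1006}{3}$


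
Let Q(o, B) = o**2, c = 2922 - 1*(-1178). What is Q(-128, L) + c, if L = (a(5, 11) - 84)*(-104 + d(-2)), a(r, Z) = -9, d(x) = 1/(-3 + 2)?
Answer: 20484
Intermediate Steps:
d(x) = -1 (d(x) = 1/(-1) = -1)
c = 4100 (c = 2922 + 1178 = 4100)
L = 9765 (L = (-9 - 84)*(-104 - 1) = -93*(-105) = 9765)
Q(-128, L) + c = (-128)**2 + 4100 = 16384 + 4100 = 20484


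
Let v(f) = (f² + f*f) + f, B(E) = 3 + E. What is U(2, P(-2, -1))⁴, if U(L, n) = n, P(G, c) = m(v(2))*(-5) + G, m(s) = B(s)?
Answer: 20151121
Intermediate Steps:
v(f) = f + 2*f² (v(f) = (f² + f²) + f = 2*f² + f = f + 2*f²)
m(s) = 3 + s
P(G, c) = -65 + G (P(G, c) = (3 + 2*(1 + 2*2))*(-5) + G = (3 + 2*(1 + 4))*(-5) + G = (3 + 2*5)*(-5) + G = (3 + 10)*(-5) + G = 13*(-5) + G = -65 + G)
U(2, P(-2, -1))⁴ = (-65 - 2)⁴ = (-67)⁴ = 20151121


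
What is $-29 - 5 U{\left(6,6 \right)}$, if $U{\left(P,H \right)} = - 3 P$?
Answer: $61$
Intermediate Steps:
$-29 - 5 U{\left(6,6 \right)} = -29 - 5 \left(\left(-3\right) 6\right) = -29 - -90 = -29 + 90 = 61$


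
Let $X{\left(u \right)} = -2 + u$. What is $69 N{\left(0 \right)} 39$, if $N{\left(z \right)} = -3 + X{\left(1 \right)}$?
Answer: $-10764$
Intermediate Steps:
$N{\left(z \right)} = -4$ ($N{\left(z \right)} = -3 + \left(-2 + 1\right) = -3 - 1 = -4$)
$69 N{\left(0 \right)} 39 = 69 \left(-4\right) 39 = \left(-276\right) 39 = -10764$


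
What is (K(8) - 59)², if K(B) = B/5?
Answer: 82369/25 ≈ 3294.8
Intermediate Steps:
K(B) = B/5 (K(B) = B*(⅕) = B/5)
(K(8) - 59)² = ((⅕)*8 - 59)² = (8/5 - 59)² = (-287/5)² = 82369/25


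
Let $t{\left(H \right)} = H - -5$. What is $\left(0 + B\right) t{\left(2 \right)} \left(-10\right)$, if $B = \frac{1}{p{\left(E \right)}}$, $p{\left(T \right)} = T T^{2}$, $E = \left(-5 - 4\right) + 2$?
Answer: $\frac{10}{49} \approx 0.20408$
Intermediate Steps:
$E = -7$ ($E = -9 + 2 = -7$)
$p{\left(T \right)} = T^{3}$
$t{\left(H \right)} = 5 + H$ ($t{\left(H \right)} = H + 5 = 5 + H$)
$B = - \frac{1}{343}$ ($B = \frac{1}{\left(-7\right)^{3}} = \frac{1}{-343} = - \frac{1}{343} \approx -0.0029155$)
$\left(0 + B\right) t{\left(2 \right)} \left(-10\right) = \left(0 - \frac{1}{343}\right) \left(5 + 2\right) \left(-10\right) = \left(- \frac{1}{343}\right) 7 \left(-10\right) = \left(- \frac{1}{49}\right) \left(-10\right) = \frac{10}{49}$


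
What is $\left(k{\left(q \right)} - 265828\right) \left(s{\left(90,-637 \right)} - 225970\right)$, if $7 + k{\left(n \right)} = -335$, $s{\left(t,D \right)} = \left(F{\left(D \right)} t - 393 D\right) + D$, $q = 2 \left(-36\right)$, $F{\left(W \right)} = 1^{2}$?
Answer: $-6341234080$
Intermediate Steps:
$F{\left(W \right)} = 1$
$q = -72$
$s{\left(t,D \right)} = t - 392 D$ ($s{\left(t,D \right)} = \left(1 t - 393 D\right) + D = \left(t - 393 D\right) + D = t - 392 D$)
$k{\left(n \right)} = -342$ ($k{\left(n \right)} = -7 - 335 = -342$)
$\left(k{\left(q \right)} - 265828\right) \left(s{\left(90,-637 \right)} - 225970\right) = \left(-342 - 265828\right) \left(\left(90 - -249704\right) - 225970\right) = - 266170 \left(\left(90 + 249704\right) - 225970\right) = - 266170 \left(249794 - 225970\right) = \left(-266170\right) 23824 = -6341234080$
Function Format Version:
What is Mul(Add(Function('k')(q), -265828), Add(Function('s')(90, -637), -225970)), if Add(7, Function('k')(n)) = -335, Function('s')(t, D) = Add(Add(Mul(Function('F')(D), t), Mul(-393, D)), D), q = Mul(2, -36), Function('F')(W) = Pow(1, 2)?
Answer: -6341234080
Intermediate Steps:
Function('F')(W) = 1
q = -72
Function('s')(t, D) = Add(t, Mul(-392, D)) (Function('s')(t, D) = Add(Add(Mul(1, t), Mul(-393, D)), D) = Add(Add(t, Mul(-393, D)), D) = Add(t, Mul(-392, D)))
Function('k')(n) = -342 (Function('k')(n) = Add(-7, -335) = -342)
Mul(Add(Function('k')(q), -265828), Add(Function('s')(90, -637), -225970)) = Mul(Add(-342, -265828), Add(Add(90, Mul(-392, -637)), -225970)) = Mul(-266170, Add(Add(90, 249704), -225970)) = Mul(-266170, Add(249794, -225970)) = Mul(-266170, 23824) = -6341234080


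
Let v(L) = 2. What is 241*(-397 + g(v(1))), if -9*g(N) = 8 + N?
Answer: -863503/9 ≈ -95945.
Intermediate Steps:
g(N) = -8/9 - N/9 (g(N) = -(8 + N)/9 = -8/9 - N/9)
241*(-397 + g(v(1))) = 241*(-397 + (-8/9 - ⅑*2)) = 241*(-397 + (-8/9 - 2/9)) = 241*(-397 - 10/9) = 241*(-3583/9) = -863503/9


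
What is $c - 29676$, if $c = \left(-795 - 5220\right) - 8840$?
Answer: $-44531$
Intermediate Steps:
$c = -14855$ ($c = -6015 - 8840 = -14855$)
$c - 29676 = -14855 - 29676 = -44531$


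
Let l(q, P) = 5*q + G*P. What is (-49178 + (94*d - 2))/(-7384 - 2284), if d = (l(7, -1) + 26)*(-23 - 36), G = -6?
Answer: 210381/4834 ≈ 43.521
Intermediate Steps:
l(q, P) = -6*P + 5*q (l(q, P) = 5*q - 6*P = -6*P + 5*q)
d = -3953 (d = ((-6*(-1) + 5*7) + 26)*(-23 - 36) = ((6 + 35) + 26)*(-59) = (41 + 26)*(-59) = 67*(-59) = -3953)
(-49178 + (94*d - 2))/(-7384 - 2284) = (-49178 + (94*(-3953) - 2))/(-7384 - 2284) = (-49178 + (-371582 - 2))/(-9668) = (-49178 - 371584)*(-1/9668) = -420762*(-1/9668) = 210381/4834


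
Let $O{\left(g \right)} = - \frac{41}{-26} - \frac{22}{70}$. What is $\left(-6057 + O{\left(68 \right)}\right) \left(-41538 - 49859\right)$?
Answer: $\frac{503663367237}{910} \approx 5.5348 \cdot 10^{8}$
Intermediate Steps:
$O{\left(g \right)} = \frac{1149}{910}$ ($O{\left(g \right)} = \left(-41\right) \left(- \frac{1}{26}\right) - \frac{11}{35} = \frac{41}{26} - \frac{11}{35} = \frac{1149}{910}$)
$\left(-6057 + O{\left(68 \right)}\right) \left(-41538 - 49859\right) = \left(-6057 + \frac{1149}{910}\right) \left(-41538 - 49859\right) = \left(- \frac{5510721}{910}\right) \left(-91397\right) = \frac{503663367237}{910}$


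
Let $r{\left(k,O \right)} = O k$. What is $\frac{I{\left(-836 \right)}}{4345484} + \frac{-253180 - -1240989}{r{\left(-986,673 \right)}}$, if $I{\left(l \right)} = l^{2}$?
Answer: $- \frac{87016731697}{65535626858} \approx -1.3278$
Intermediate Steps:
$\frac{I{\left(-836 \right)}}{4345484} + \frac{-253180 - -1240989}{r{\left(-986,673 \right)}} = \frac{\left(-836\right)^{2}}{4345484} + \frac{-253180 - -1240989}{673 \left(-986\right)} = 698896 \cdot \frac{1}{4345484} + \frac{-253180 + 1240989}{-663578} = \frac{15884}{98761} + 987809 \left(- \frac{1}{663578}\right) = \frac{15884}{98761} - \frac{987809}{663578} = - \frac{87016731697}{65535626858}$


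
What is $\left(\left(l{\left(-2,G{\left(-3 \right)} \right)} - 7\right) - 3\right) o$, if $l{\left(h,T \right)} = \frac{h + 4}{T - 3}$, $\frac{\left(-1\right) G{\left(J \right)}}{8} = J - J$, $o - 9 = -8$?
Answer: $- \frac{32}{3} \approx -10.667$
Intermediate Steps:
$o = 1$ ($o = 9 - 8 = 1$)
$G{\left(J \right)} = 0$ ($G{\left(J \right)} = - 8 \left(J - J\right) = \left(-8\right) 0 = 0$)
$l{\left(h,T \right)} = \frac{4 + h}{-3 + T}$
$\left(\left(l{\left(-2,G{\left(-3 \right)} \right)} - 7\right) - 3\right) o = \left(\left(\frac{4 - 2}{-3 + 0} - 7\right) - 3\right) 1 = \left(\left(\frac{1}{-3} \cdot 2 - 7\right) - 3\right) 1 = \left(\left(\left(- \frac{1}{3}\right) 2 - 7\right) - 3\right) 1 = \left(\left(- \frac{2}{3} - 7\right) - 3\right) 1 = \left(- \frac{23}{3} - 3\right) 1 = \left(- \frac{32}{3}\right) 1 = - \frac{32}{3}$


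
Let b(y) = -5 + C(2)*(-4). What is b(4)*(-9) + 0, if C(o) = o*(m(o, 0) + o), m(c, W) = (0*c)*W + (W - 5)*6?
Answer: -1971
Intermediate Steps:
m(c, W) = -30 + 6*W (m(c, W) = 0*W + (-5 + W)*6 = 0 + (-30 + 6*W) = -30 + 6*W)
C(o) = o*(-30 + o) (C(o) = o*((-30 + 6*0) + o) = o*((-30 + 0) + o) = o*(-30 + o))
b(y) = 219 (b(y) = -5 + (2*(-30 + 2))*(-4) = -5 + (2*(-28))*(-4) = -5 - 56*(-4) = -5 + 224 = 219)
b(4)*(-9) + 0 = 219*(-9) + 0 = -1971 + 0 = -1971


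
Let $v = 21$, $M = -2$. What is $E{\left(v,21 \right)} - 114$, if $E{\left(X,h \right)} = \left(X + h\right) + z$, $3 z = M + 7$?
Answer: $- \frac{211}{3} \approx -70.333$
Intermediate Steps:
$z = \frac{5}{3}$ ($z = \frac{-2 + 7}{3} = \frac{1}{3} \cdot 5 = \frac{5}{3} \approx 1.6667$)
$E{\left(X,h \right)} = \frac{5}{3} + X + h$ ($E{\left(X,h \right)} = \left(X + h\right) + \frac{5}{3} = \frac{5}{3} + X + h$)
$E{\left(v,21 \right)} - 114 = \left(\frac{5}{3} + 21 + 21\right) - 114 = \frac{131}{3} - 114 = - \frac{211}{3}$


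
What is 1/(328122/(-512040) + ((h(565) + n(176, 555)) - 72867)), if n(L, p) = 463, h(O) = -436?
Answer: -85340/6216220287 ≈ -1.3729e-5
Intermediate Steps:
1/(328122/(-512040) + ((h(565) + n(176, 555)) - 72867)) = 1/(328122/(-512040) + ((-436 + 463) - 72867)) = 1/(328122*(-1/512040) + (27 - 72867)) = 1/(-54687/85340 - 72840) = 1/(-6216220287/85340) = -85340/6216220287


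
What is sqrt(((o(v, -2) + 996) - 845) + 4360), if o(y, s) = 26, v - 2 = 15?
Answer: sqrt(4537) ≈ 67.357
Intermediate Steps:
v = 17 (v = 2 + 15 = 17)
sqrt(((o(v, -2) + 996) - 845) + 4360) = sqrt(((26 + 996) - 845) + 4360) = sqrt((1022 - 845) + 4360) = sqrt(177 + 4360) = sqrt(4537)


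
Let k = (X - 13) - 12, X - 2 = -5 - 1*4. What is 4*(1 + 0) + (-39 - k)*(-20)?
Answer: 144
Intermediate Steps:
X = -7 (X = 2 + (-5 - 1*4) = 2 + (-5 - 4) = 2 - 9 = -7)
k = -32 (k = (-7 - 13) - 12 = -20 - 12 = -32)
4*(1 + 0) + (-39 - k)*(-20) = 4*(1 + 0) + (-39 - 1*(-32))*(-20) = 4*1 + (-39 + 32)*(-20) = 4 - 7*(-20) = 4 + 140 = 144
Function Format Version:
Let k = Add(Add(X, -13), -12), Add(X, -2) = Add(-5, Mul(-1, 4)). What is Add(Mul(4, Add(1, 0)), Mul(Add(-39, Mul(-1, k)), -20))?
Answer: 144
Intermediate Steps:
X = -7 (X = Add(2, Add(-5, Mul(-1, 4))) = Add(2, Add(-5, -4)) = Add(2, -9) = -7)
k = -32 (k = Add(Add(-7, -13), -12) = Add(-20, -12) = -32)
Add(Mul(4, Add(1, 0)), Mul(Add(-39, Mul(-1, k)), -20)) = Add(Mul(4, Add(1, 0)), Mul(Add(-39, Mul(-1, -32)), -20)) = Add(Mul(4, 1), Mul(Add(-39, 32), -20)) = Add(4, Mul(-7, -20)) = Add(4, 140) = 144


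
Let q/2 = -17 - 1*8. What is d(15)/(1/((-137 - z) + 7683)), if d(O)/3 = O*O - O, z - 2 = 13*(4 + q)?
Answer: 5129460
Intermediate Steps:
q = -50 (q = 2*(-17 - 1*8) = 2*(-17 - 8) = 2*(-25) = -50)
z = -596 (z = 2 + 13*(4 - 50) = 2 + 13*(-46) = 2 - 598 = -596)
d(O) = -3*O + 3*O² (d(O) = 3*(O*O - O) = 3*(O² - O) = -3*O + 3*O²)
d(15)/(1/((-137 - z) + 7683)) = (3*15*(-1 + 15))/(1/((-137 - 1*(-596)) + 7683)) = (3*15*14)/(1/((-137 + 596) + 7683)) = 630/(1/(459 + 7683)) = 630/(1/8142) = 630*8142 = 5129460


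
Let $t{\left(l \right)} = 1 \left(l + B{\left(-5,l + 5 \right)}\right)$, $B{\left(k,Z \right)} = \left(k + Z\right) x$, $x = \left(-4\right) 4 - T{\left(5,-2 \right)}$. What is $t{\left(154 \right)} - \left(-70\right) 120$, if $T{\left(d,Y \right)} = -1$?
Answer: $6244$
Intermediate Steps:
$x = -15$ ($x = \left(-4\right) 4 - -1 = -16 + 1 = -15$)
$B{\left(k,Z \right)} = - 15 Z - 15 k$ ($B{\left(k,Z \right)} = \left(k + Z\right) \left(-15\right) = \left(Z + k\right) \left(-15\right) = - 15 Z - 15 k$)
$t{\left(l \right)} = - 14 l$ ($t{\left(l \right)} = 1 \left(l - \left(-75 + 15 \left(l + 5\right)\right)\right) = 1 \left(l - \left(-75 + 15 \left(5 + l\right)\right)\right) = 1 \left(l + \left(\left(-75 - 15 l\right) + 75\right)\right) = 1 \left(l - 15 l\right) = 1 \left(- 14 l\right) = - 14 l$)
$t{\left(154 \right)} - \left(-70\right) 120 = \left(-14\right) 154 - \left(-70\right) 120 = -2156 - -8400 = -2156 + 8400 = 6244$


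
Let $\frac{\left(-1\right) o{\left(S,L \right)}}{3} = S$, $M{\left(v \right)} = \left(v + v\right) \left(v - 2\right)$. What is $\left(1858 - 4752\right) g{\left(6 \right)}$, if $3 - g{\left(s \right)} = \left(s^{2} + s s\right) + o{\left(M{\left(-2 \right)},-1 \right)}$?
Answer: $60774$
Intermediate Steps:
$M{\left(v \right)} = 2 v \left(-2 + v\right)$
$o{\left(S,L \right)} = - 3 S$
$g{\left(s \right)} = 51 - 2 s^{2}$ ($g{\left(s \right)} = 3 - \left(\left(s^{2} + s s\right) - 3 \cdot 2 \left(-2\right) \left(-2 - 2\right)\right) = 3 - \left(\left(s^{2} + s^{2}\right) - 3 \cdot 2 \left(-2\right) \left(-4\right)\right) = 3 - \left(2 s^{2} - 48\right) = 3 - \left(-48 + 2 s^{2}\right) = 51 - 2 s^{2}$)
$\left(1858 - 4752\right) g{\left(6 \right)} = \left(1858 - 4752\right) \left(51 - 2 \cdot 6^{2}\right) = \left(1858 - 4752\right) \left(51 - 72\right) = - 2894 \left(51 - 72\right) = \left(-2894\right) \left(-21\right) = 60774$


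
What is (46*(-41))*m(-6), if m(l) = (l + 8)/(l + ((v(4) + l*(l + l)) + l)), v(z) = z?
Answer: -943/16 ≈ -58.938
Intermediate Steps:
m(l) = (8 + l)/(4 + 2*l + 2*l²) (m(l) = (l + 8)/(l + ((4 + l*(l + l)) + l)) = (8 + l)/(l + ((4 + l*(2*l)) + l)) = (8 + l)/(l + ((4 + 2*l²) + l)) = (8 + l)/(l + (4 + l + 2*l²)) = (8 + l)/(4 + 2*l + 2*l²))
(46*(-41))*m(-6) = (46*(-41))*((4 + (½)*(-6))/(2 - 6 + (-6)²)) = -1886*(4 - 3)/(2 - 6 + 36) = -1886/32 = -943/16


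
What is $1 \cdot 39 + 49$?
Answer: $88$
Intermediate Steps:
$1 \cdot 39 + 49 = 39 + 49 = 88$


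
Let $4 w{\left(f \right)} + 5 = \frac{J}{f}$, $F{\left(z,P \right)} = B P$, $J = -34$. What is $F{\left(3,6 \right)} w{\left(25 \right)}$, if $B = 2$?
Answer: $- \frac{477}{25} \approx -19.08$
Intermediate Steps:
$F{\left(z,P \right)} = 2 P$
$w{\left(f \right)} = - \frac{5}{4} - \frac{17}{2 f}$ ($w{\left(f \right)} = - \frac{5}{4} + \frac{\left(-34\right) \frac{1}{f}}{4} = - \frac{5}{4} - \frac{17}{2 f}$)
$F{\left(3,6 \right)} w{\left(25 \right)} = 2 \cdot 6 \frac{-34 - 125}{4 \cdot 25} = 12 \cdot \frac{1}{4} \cdot \frac{1}{25} \left(-34 - 125\right) = 12 \cdot \frac{1}{4} \cdot \frac{1}{25} \left(-159\right) = 12 \left(- \frac{159}{100}\right) = - \frac{477}{25}$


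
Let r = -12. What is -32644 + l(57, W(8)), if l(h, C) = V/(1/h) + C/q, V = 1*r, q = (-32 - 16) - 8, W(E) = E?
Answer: -233297/7 ≈ -33328.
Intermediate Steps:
q = -56 (q = -48 - 8 = -56)
V = -12 (V = 1*(-12) = -12)
l(h, C) = -12*h - C/56 (l(h, C) = -12*h + C/(-56) = -12*h + C*(-1/56) = -12*h - C/56)
-32644 + l(57, W(8)) = -32644 + (-12*57 - 1/56*8) = -32644 + (-684 - 1/7) = -32644 - 4789/7 = -233297/7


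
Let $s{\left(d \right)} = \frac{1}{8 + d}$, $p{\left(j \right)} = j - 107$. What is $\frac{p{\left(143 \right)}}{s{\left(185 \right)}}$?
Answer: $6948$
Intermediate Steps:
$p{\left(j \right)} = -107 + j$
$\frac{p{\left(143 \right)}}{s{\left(185 \right)}} = \frac{-107 + 143}{\frac{1}{8 + 185}} = \frac{36}{\frac{1}{193}} = 36 \frac{1}{\frac{1}{193}} = 36 \cdot 193 = 6948$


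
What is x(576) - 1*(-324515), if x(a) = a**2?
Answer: 656291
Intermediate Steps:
x(576) - 1*(-324515) = 576**2 - 1*(-324515) = 331776 + 324515 = 656291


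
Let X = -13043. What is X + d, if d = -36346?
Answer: -49389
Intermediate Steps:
X + d = -13043 - 36346 = -49389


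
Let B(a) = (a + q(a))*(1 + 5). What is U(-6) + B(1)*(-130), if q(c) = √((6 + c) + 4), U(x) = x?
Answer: -786 - 780*√11 ≈ -3373.0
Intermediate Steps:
q(c) = √(10 + c)
B(a) = 6*a + 6*√(10 + a) (B(a) = (a + √(10 + a))*(1 + 5) = (a + √(10 + a))*6 = 6*a + 6*√(10 + a))
U(-6) + B(1)*(-130) = -6 + (6*1 + 6*√(10 + 1))*(-130) = -6 + (6 + 6*√11)*(-130) = -6 + (-780 - 780*√11) = -786 - 780*√11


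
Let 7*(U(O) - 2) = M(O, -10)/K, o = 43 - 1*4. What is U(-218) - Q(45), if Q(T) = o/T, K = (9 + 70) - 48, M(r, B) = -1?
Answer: 3674/3255 ≈ 1.1287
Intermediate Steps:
o = 39 (o = 43 - 4 = 39)
K = 31 (K = 79 - 48 = 31)
Q(T) = 39/T
U(O) = 433/217 (U(O) = 2 + (-1/31)/7 = 2 + (-1*1/31)/7 = 2 + (⅐)*(-1/31) = 2 - 1/217 = 433/217)
U(-218) - Q(45) = 433/217 - 39/45 = 433/217 - 1*13/15 = 433/217 - 13/15 = 3674/3255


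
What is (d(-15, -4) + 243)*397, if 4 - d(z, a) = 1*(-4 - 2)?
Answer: 100441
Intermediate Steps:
d(z, a) = 10 (d(z, a) = 4 - (-4 - 2) = 4 - (-6) = 4 - 1*(-6) = 4 + 6 = 10)
(d(-15, -4) + 243)*397 = (10 + 243)*397 = 253*397 = 100441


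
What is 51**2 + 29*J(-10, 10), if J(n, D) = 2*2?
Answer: 2717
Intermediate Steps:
J(n, D) = 4
51**2 + 29*J(-10, 10) = 51**2 + 29*4 = 2601 + 116 = 2717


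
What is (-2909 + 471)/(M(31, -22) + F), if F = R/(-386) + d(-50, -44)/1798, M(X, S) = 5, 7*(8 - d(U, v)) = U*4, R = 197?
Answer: -5922140924/10955177 ≈ -540.58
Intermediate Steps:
d(U, v) = 8 - 4*U/7 (d(U, v) = 8 - U*4/7 = 8 - 4*U/7)
F = -1190313/2429098 (F = 197/(-386) + (8 - 4/7*(-50))/1798 = 197*(-1/386) + (8 + 200/7)*(1/1798) = -197/386 + (256/7)*(1/1798) = -197/386 + 128/6293 = -1190313/2429098 ≈ -0.49002)
(-2909 + 471)/(M(31, -22) + F) = (-2909 + 471)/(5 - 1190313/2429098) = -2438/10955177/2429098 = -2438*2429098/10955177 = -5922140924/10955177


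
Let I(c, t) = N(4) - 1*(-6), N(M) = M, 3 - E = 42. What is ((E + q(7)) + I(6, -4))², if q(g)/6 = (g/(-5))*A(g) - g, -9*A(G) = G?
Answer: 935089/225 ≈ 4156.0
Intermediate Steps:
E = -39 (E = 3 - 1*42 = 3 - 42 = -39)
A(G) = -G/9
I(c, t) = 10 (I(c, t) = 4 - 1*(-6) = 4 + 6 = 10)
q(g) = -6*g + 2*g²/15 (q(g) = 6*((g/(-5))*(-g/9) - g) = 6*((-g/5)*(-g/9) - g) = 6*(g²/45 - g) = 6*(-g + g²/45) = -6*g + 2*g²/15)
((E + q(7)) + I(6, -4))² = ((-39 + (2/15)*7*(-45 + 7)) + 10)² = ((-39 + (2/15)*7*(-38)) + 10)² = ((-39 - 532/15) + 10)² = (-1117/15 + 10)² = (-967/15)² = 935089/225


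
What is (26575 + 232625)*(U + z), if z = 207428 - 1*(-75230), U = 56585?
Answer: 87931785600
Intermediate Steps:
z = 282658 (z = 207428 + 75230 = 282658)
(26575 + 232625)*(U + z) = (26575 + 232625)*(56585 + 282658) = 259200*339243 = 87931785600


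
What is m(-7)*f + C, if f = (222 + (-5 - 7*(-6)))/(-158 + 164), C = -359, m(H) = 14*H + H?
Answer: -9783/2 ≈ -4891.5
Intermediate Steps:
m(H) = 15*H
f = 259/6 (f = (222 + (-5 + 42))/6 = (222 + 37)*(⅙) = 259*(⅙) = 259/6 ≈ 43.167)
m(-7)*f + C = (15*(-7))*(259/6) - 359 = -105*259/6 - 359 = -9065/2 - 359 = -9783/2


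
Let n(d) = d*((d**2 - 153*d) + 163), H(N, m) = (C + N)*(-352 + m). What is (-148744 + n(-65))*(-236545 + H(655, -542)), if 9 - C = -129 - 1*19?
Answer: 1039845241997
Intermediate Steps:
C = 157 (C = 9 - (-129 - 1*19) = 9 - (-129 - 19) = 9 - 1*(-148) = 9 + 148 = 157)
H(N, m) = (-352 + m)*(157 + N) (H(N, m) = (157 + N)*(-352 + m) = (-352 + m)*(157 + N))
n(d) = d*(163 + d**2 - 153*d)
(-148744 + n(-65))*(-236545 + H(655, -542)) = (-148744 - 65*(163 + (-65)**2 - 153*(-65)))*(-236545 + (-55264 - 352*655 + 157*(-542) + 655*(-542))) = (-148744 - 65*(163 + 4225 + 9945))*(-236545 + (-55264 - 230560 - 85094 - 355010)) = (-148744 - 65*14333)*(-236545 - 725928) = (-148744 - 931645)*(-962473) = -1080389*(-962473) = 1039845241997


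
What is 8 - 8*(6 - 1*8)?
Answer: 24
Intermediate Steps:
8 - 8*(6 - 1*8) = 8 - 8*(6 - 8) = 8 - 8*(-2) = 8 + 16 = 24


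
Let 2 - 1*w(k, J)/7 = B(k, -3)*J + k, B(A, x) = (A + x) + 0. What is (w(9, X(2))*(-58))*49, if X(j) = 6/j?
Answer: 497350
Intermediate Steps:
B(A, x) = A + x
w(k, J) = 14 - 7*k - 7*J*(-3 + k) (w(k, J) = 14 - 7*((k - 3)*J + k) = 14 - 7*((-3 + k)*J + k) = 14 - 7*(J*(-3 + k) + k) = 14 - 7*(k + J*(-3 + k)) = 14 + (-7*k - 7*J*(-3 + k)) = 14 - 7*k - 7*J*(-3 + k))
(w(9, X(2))*(-58))*49 = ((14 - 7*9 - 7*6/2*(-3 + 9))*(-58))*49 = ((14 - 63 - 7*6*(½)*6)*(-58))*49 = ((14 - 63 - 7*3*6)*(-58))*49 = ((14 - 63 - 126)*(-58))*49 = -175*(-58)*49 = 10150*49 = 497350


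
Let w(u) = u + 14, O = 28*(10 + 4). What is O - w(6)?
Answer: 372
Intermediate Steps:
O = 392 (O = 28*14 = 392)
w(u) = 14 + u
O - w(6) = 392 - (14 + 6) = 392 - 1*20 = 392 - 20 = 372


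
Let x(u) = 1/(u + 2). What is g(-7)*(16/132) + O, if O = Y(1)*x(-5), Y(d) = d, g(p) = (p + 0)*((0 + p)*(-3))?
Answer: -599/33 ≈ -18.152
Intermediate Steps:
g(p) = -3*p² (g(p) = p*(p*(-3)) = p*(-3*p) = -3*p²)
x(u) = 1/(2 + u)
O = -⅓ (O = 1/(2 - 5) = 1/(-3) = 1*(-⅓) = -⅓ ≈ -0.33333)
g(-7)*(16/132) + O = (-3*(-7)²)*(16/132) - ⅓ = (-3*49)*(16*(1/132)) - ⅓ = -147*4/33 - ⅓ = -196/11 - ⅓ = -599/33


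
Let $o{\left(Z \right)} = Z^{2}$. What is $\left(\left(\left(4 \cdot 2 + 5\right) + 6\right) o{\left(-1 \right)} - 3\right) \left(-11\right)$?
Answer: $-176$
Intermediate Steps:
$\left(\left(\left(4 \cdot 2 + 5\right) + 6\right) o{\left(-1 \right)} - 3\right) \left(-11\right) = \left(\left(\left(4 \cdot 2 + 5\right) + 6\right) \left(-1\right)^{2} - 3\right) \left(-11\right) = \left(\left(\left(8 + 5\right) + 6\right) 1 - 3\right) \left(-11\right) = \left(\left(13 + 6\right) 1 - 3\right) \left(-11\right) = \left(19 \cdot 1 - 3\right) \left(-11\right) = \left(19 - 3\right) \left(-11\right) = 16 \left(-11\right) = -176$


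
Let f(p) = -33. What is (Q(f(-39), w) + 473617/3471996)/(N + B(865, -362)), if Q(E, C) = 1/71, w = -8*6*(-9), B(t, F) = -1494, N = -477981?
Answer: -37098803/118196205029100 ≈ -3.1387e-7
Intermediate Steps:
w = 432 (w = -48*(-9) = 432)
Q(E, C) = 1/71
(Q(f(-39), w) + 473617/3471996)/(N + B(865, -362)) = (1/71 + 473617/3471996)/(-477981 - 1494) = (1/71 + 473617*(1/3471996))/(-479475) = (1/71 + 473617/3471996)*(-1/479475) = (37098803/246511716)*(-1/479475) = -37098803/118196205029100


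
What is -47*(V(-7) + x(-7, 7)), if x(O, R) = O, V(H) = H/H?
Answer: 282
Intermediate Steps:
V(H) = 1
-47*(V(-7) + x(-7, 7)) = -47*(1 - 7) = -47*(-6) = 282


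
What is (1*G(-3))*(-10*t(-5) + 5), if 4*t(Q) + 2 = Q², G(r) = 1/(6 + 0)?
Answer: -35/4 ≈ -8.7500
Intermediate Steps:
G(r) = ⅙ (G(r) = 1/6 = ⅙)
t(Q) = -½ + Q²/4
(1*G(-3))*(-10*t(-5) + 5) = (1*(⅙))*(-10*(-½ + (¼)*(-5)²) + 5) = (-10*(-½ + (¼)*25) + 5)/6 = (-10*(-½ + 25/4) + 5)/6 = (-10*23/4 + 5)/6 = (-115/2 + 5)/6 = (⅙)*(-105/2) = -35/4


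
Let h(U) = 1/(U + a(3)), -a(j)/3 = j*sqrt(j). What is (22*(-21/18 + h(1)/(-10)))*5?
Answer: -8467/66 + 9*sqrt(3)/22 ≈ -127.58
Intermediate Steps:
a(j) = -3*j**(3/2) (a(j) = -3*j*sqrt(j) = -3*j**(3/2))
h(U) = 1/(U - 9*sqrt(3))
(22*(-21/18 + h(1)/(-10)))*5 = (22*(-21/18 + 1/((1 - 9*sqrt(3))*(-10))))*5 = (22*(-21*1/18 - 1/10/(1 - 9*sqrt(3))))*5 = (22*(-7/6 - 1/(10*(1 - 9*sqrt(3)))))*5 = (-77/3 - 11/(5*(1 - 9*sqrt(3))))*5 = -385/3 - 11/(1 - 9*sqrt(3))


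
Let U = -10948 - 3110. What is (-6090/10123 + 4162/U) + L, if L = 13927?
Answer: 990905782036/71154567 ≈ 13926.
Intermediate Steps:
U = -14058
(-6090/10123 + 4162/U) + L = (-6090/10123 + 4162/(-14058)) + 13927 = (-6090*1/10123 + 4162*(-1/14058)) + 13927 = (-6090/10123 - 2081/7029) + 13927 = -63872573/71154567 + 13927 = 990905782036/71154567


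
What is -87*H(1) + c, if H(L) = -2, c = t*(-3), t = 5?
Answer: 159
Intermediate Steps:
c = -15 (c = 5*(-3) = -15)
-87*H(1) + c = -87*(-2) - 15 = 174 - 15 = 159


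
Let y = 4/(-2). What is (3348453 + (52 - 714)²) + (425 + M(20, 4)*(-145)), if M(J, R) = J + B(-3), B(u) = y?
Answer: 3784512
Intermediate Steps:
y = -2 (y = 4*(-½) = -2)
B(u) = -2
M(J, R) = -2 + J (M(J, R) = J - 2 = -2 + J)
(3348453 + (52 - 714)²) + (425 + M(20, 4)*(-145)) = (3348453 + (52 - 714)²) + (425 + (-2 + 20)*(-145)) = (3348453 + (-662)²) + (425 + 18*(-145)) = (3348453 + 438244) + (425 - 2610) = 3786697 - 2185 = 3784512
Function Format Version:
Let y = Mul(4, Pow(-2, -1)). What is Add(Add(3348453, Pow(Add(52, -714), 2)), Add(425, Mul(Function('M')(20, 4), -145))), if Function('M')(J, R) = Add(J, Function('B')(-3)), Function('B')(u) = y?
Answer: 3784512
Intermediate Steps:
y = -2 (y = Mul(4, Rational(-1, 2)) = -2)
Function('B')(u) = -2
Function('M')(J, R) = Add(-2, J) (Function('M')(J, R) = Add(J, -2) = Add(-2, J))
Add(Add(3348453, Pow(Add(52, -714), 2)), Add(425, Mul(Function('M')(20, 4), -145))) = Add(Add(3348453, Pow(Add(52, -714), 2)), Add(425, Mul(Add(-2, 20), -145))) = Add(Add(3348453, Pow(-662, 2)), Add(425, Mul(18, -145))) = Add(Add(3348453, 438244), Add(425, -2610)) = Add(3786697, -2185) = 3784512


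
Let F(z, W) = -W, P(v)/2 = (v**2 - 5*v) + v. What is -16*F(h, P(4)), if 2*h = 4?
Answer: 0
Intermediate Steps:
h = 2 (h = (1/2)*4 = 2)
P(v) = -8*v + 2*v**2 (P(v) = 2*((v**2 - 5*v) + v) = 2*(v**2 - 4*v) = -8*v + 2*v**2)
-16*F(h, P(4)) = -(-16)*2*4*(-4 + 4) = -(-16)*2*4*0 = -(-16)*0 = -16*0 = 0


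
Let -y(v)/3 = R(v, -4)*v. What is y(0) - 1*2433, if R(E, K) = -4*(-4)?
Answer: -2433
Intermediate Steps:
R(E, K) = 16
y(v) = -48*v
y(0) - 1*2433 = -48*0 - 1*2433 = 0 - 2433 = -2433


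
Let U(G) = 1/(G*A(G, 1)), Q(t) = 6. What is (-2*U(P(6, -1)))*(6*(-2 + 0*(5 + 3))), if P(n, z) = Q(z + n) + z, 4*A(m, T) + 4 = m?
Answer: 96/5 ≈ 19.200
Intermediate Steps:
A(m, T) = -1 + m/4
P(n, z) = 6 + z
U(G) = 1/(G*(-1 + G/4))
(-2*U(P(6, -1)))*(6*(-2 + 0*(5 + 3))) = (-8/((6 - 1)*(-4 + (6 - 1))))*(6*(-2 + 0*(5 + 3))) = (-8/(5*(-4 + 5)))*(6*(-2 + 0*8)) = (-8/(5*1))*(6*(-2 + 0)) = (-8/5)*(6*(-2)) = -2*⅘*(-12) = -8/5*(-12) = 96/5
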